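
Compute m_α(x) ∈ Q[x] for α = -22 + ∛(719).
m_α(x) = x^3 + 66x^2 + 1452x + 9929

Set β = α + 22 = ∛(719), so β^3 = 719. Then (α + 22)^3 - 719 = 0, i.e. α is a root of g(x) = (x + 22)^3 - 719 = x^3 + 66x^2 + 1452x + 9929. Since g(x) = h(x + 22) where h(x) = x^3 - 719, and h is irreducible over Q (because 719 is not a perfect cube, so h has no rational root, and a monic cubic with no rational root is irreducible), g is also irreducible (irreducibility is preserved under the substitution x → x + 22). Hence m_α(x) = x^3 + 66x^2 + 1452x + 9929.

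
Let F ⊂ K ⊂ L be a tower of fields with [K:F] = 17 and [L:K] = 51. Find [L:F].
[L:F] = 867

The tower law says that for any tower of field extensions F ⊂ K ⊂ L with finite degrees, [L:F] = [L:K] · [K:F]. Here this gives [L:F] = 51 · 17 = 867.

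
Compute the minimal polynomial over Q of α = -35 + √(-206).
m_α(x) = x^2 + 70x + 1431

From α + 35 = √(-206), squaring gives (α + 35)^2 = -206, i.e. α^2 + 70α + 1225 = -206, so α^2 + 70α + 1431 = 0. The discriminant of x^2 + 70x + 1431 is (70)^2 - 4·(1431) = 4900 - 5724 = -824, and 4·(-206) is not a perfect square in Q since -206 is squarefree and ≠ 1. Hence x^2 + 70x + 1431 is irreducible over Q and is the minimal polynomial of α.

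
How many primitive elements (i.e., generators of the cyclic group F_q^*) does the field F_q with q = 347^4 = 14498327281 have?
There are φ(14498327280) = 3711016960 primitive elements

F_q^* is cyclic of order q - 1 = 14498327280. A cyclic group of order m has exactly φ(m) generators. Here m = 14498327280 = 2^4 · 3 · 5 · 29 · 173 · 12041, so the number of primitive elements is φ(14498327280) = 3711016960.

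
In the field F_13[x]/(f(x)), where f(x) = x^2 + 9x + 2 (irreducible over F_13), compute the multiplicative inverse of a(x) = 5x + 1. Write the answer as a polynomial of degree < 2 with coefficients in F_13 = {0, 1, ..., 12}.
a(x)^(-1) ≡ 10x + 10 (mod f(x))

Since f is irreducible over F_13, F_13[x]/(f) is a field and a(x) ≠ 0 has an inverse. Apply the extended Euclidean algorithm to f(x) and a(x) in F_13[x]: f(x) = (8x + 8)·a(x) + (7). The last nonzero remainder is the constant 7 = gcd(f, a) in F_13. Back-substituting through the division chain expresses 7 = s(x)·a(x) + t(x)·f(x) with s(x) ≡ 5x + 5 (mod f), so (5x + 5)·a(x) ≡ 7 (mod f). Multiplying by 7^(-1) ≡ 2 in F_13 gives a(x)^(-1) ≡ 2·(5x + 5) ≡ 10x + 10 (mod f). Check: (5x + 1)·(10x + 10) = 11x^2 + 8x + 10 ≡ 1 (mod x^2 + 9x + 2).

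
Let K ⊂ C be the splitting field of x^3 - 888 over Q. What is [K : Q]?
[K : Q] = 6

The roots of x^3 - 888 are ∛888, ω∛888, ω^2∛888 where ω = e^(2πi/3) is a primitive cube root of unity, so K = Q(∛888, ω). Now [Q(∛888):Q] = 3 (since 888 is not a perfect cube, x^3 - 888 is irreducible) and [Q(ω):Q] = 2. Both 2 and 3 divide [K:Q], and [K:Q] ≤ 3·2 = 6, so [K:Q] = 6. (Equivalently: Q(∛888) ⊂ R but ω ∉ R, so [K : Q(∛888)] = 2.)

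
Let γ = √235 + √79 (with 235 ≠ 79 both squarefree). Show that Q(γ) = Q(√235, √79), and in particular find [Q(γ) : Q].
[Q(γ) : Q] = 4 (equivalently, Q(γ) = Q(√235, √79))

Obviously Q(γ) ⊆ Q(√235, √79), and [Q(√235, √79):Q] = 4 (since 235, 79 are distinct squarefree integers > 1 with 18565 not a perfect square). To show equality we compute the minimal polynomial of γ. From γ = √235 + √79: γ^2 = 235 + 2√(18565) + 79 = 314 + 2√(18565), so γ^2 - 314 = 2√(18565); squaring, (γ^2 - 314)^2 = 4·18565, i.e. γ^4 - 628γ^2 + 98596 - 74260 = 0, i.e. γ^4 - 628γ^2 + 24336 = 0. So γ is a root of x^4 - 628x^2 + 24336. This polynomial is irreducible over Q: it has no rational root (each ±√235 ± √79 is irrational), and any factorization into two quadratics over Q would force √(18565) ∈ Q (pairing opposite roots) or √235, √79 ∈ Q (other pairings), all impossible. Hence [Q(γ):Q] = 4 = [Q(√235, √79):Q], so Q(γ) = Q(√235, √79).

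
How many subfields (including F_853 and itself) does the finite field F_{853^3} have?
F_{853^3} has 2 subfields

The subfields of F_{p^n} are exactly the fields F_{p^d} for d | n (each is the fixed field of the unique index-d subgroup of Gal(F_{p^n}/F_p) ≅ Z/nZ). The divisors of n = 3 are {1, 3}, giving 2 subfields: F_{853^1}, F_{853^3}.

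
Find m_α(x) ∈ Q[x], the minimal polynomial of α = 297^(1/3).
m_α(x) = x^3 - 297

α satisfies α^3 = 297, so x^3 - 297 annihilates α. By the rational root test, a rational root p/q (in lowest terms) of x^3 - 297 would satisfy p^3 = 297 q^3, forcing q = 1 and p^3 = 297; but 297 is not a perfect cube, contradiction. A monic cubic over Q with no rational root is irreducible (any nontrivial factorization would include a linear factor). Hence x^3 - 297 is the minimal polynomial of α, and in particular [Q(α):Q] = 3.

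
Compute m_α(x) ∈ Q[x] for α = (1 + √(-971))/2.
m_α(x) = x^2 - x + 243

From 2α - 1 = √(-971), squaring gives (2α - 1)^2 = -971, i.e. 4α^2 - 4α + 1 = -971, so α^2 - α + (1 + 971)/4 = 0. Since -971 ≡ 1 (mod 4), (1 + 971)/4 = 243 ∈ Z. The polynomial x^2 - x + 243 has discriminant 1 - 4·(243) = -971, which is not a perfect square in Q (d = -971 is squarefree and ≠ 1), so x^2 - x + 243 is irreducible over Q. It is the minimal polynomial of α.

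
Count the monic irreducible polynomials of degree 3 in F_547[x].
There are 54555592 monic irreducible polynomials of degree 3 over F_547

Each element of F_{547^3} that lies in no proper subfield is a root of exactly one monic irreducible of degree 3 over F_547, and each such polynomial has 3 distinct roots in F_{547^3}. By Möbius inversion the count is N_547(3) = (1/3) Σ_{d|3} μ(3/d) · 547^d = (1/3)(μ(3)·547^1 + μ(1)·547^3) = 163666776/3 = 54555592.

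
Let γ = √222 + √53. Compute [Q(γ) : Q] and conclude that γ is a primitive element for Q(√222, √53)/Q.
[Q(γ) : Q] = 4 (equivalently, Q(γ) = Q(√222, √53))

Obviously Q(γ) ⊆ Q(√222, √53), and [Q(√222, √53):Q] = 4 (since 222, 53 are distinct squarefree integers > 1 with 11766 not a perfect square). To show equality we compute the minimal polynomial of γ. From γ = √222 + √53: γ^2 = 222 + 2√(11766) + 53 = 275 + 2√(11766), so γ^2 - 275 = 2√(11766); squaring, (γ^2 - 275)^2 = 4·11766, i.e. γ^4 - 550γ^2 + 75625 - 47064 = 0, i.e. γ^4 - 550γ^2 + 28561 = 0. So γ is a root of x^4 - 550x^2 + 28561. This polynomial is irreducible over Q: it has no rational root (each ±√222 ± √53 is irrational), and any factorization into two quadratics over Q would force √(11766) ∈ Q (pairing opposite roots) or √222, √53 ∈ Q (other pairings), all impossible. Hence [Q(γ):Q] = 4 = [Q(√222, √53):Q], so Q(γ) = Q(√222, √53).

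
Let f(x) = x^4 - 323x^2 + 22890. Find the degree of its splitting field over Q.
[K : Q] = 4

Solving the quadratic in x^2: x^2 = (323 ± √(323^2 - 4·22890))/2 = (323 ± √12769)/2 = (323 ± 113)/2, giving x^2 = 105 or x^2 = 218. So f(x) = (x^2 - 105)(x^2 - 218) and the roots of f are ±√105, ±√218. Hence the splitting field is K = Q(√105, √218). Since 105 and 218 are distinct squarefree integers > 1, their product 22890 is not a perfect square, so √218 ∉ Q(√105). By the tower law [K:Q] = [Q(√105,√218):Q(√105)] · [Q(√105):Q] = 2 · 2 = 4.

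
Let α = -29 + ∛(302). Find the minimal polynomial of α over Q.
m_α(x) = x^3 + 87x^2 + 2523x + 24087

Set β = α + 29 = ∛(302), so β^3 = 302. Then (α + 29)^3 - 302 = 0, i.e. α is a root of g(x) = (x + 29)^3 - 302 = x^3 + 87x^2 + 2523x + 24087. Since g(x) = h(x + 29) where h(x) = x^3 - 302, and h is irreducible over Q (because 302 is not a perfect cube, so h has no rational root, and a monic cubic with no rational root is irreducible), g is also irreducible (irreducibility is preserved under the substitution x → x + 29). Hence m_α(x) = x^3 + 87x^2 + 2523x + 24087.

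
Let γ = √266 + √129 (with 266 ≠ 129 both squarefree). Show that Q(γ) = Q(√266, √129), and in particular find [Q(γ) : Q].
[Q(γ) : Q] = 4 (equivalently, Q(γ) = Q(√266, √129))

Obviously Q(γ) ⊆ Q(√266, √129), and [Q(√266, √129):Q] = 4 (since 266, 129 are distinct squarefree integers > 1 with 34314 not a perfect square). To show equality we compute the minimal polynomial of γ. From γ = √266 + √129: γ^2 = 266 + 2√(34314) + 129 = 395 + 2√(34314), so γ^2 - 395 = 2√(34314); squaring, (γ^2 - 395)^2 = 4·34314, i.e. γ^4 - 790γ^2 + 156025 - 137256 = 0, i.e. γ^4 - 790γ^2 + 18769 = 0. So γ is a root of x^4 - 790x^2 + 18769. This polynomial is irreducible over Q: it has no rational root (each ±√266 ± √129 is irrational), and any factorization into two quadratics over Q would force √(34314) ∈ Q (pairing opposite roots) or √266, √129 ∈ Q (other pairings), all impossible. Hence [Q(γ):Q] = 4 = [Q(√266, √129):Q], so Q(γ) = Q(√266, √129).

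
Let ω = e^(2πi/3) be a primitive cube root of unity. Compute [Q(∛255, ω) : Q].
[Q(∛255, ω) : Q] = 6

[Q(∛255):Q] = 3 (min poly x^3 - 255, irreducible since 255 is not a perfect cube). [Q(ω):Q] = 2 (min poly x^2 + x + 1). Since Q(∛255) ⊂ R and ω ∉ R, we have ω ∉ Q(∛255), so x^2 + x + 1 remains irreducible over Q(∛255) and [Q(∛255, ω) : Q(∛255)] = 2. By the tower law, [Q(∛255, ω) : Q] = 3 · 2 = 6. (In fact Q(∛255, ω) is the splitting field of x^3 - 255 over Q.)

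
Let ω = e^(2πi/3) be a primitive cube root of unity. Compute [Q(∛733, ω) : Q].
[Q(∛733, ω) : Q] = 6

[Q(∛733):Q] = 3 (min poly x^3 - 733, irreducible since 733 is not a perfect cube). [Q(ω):Q] = 2 (min poly x^2 + x + 1). Since Q(∛733) ⊂ R and ω ∉ R, we have ω ∉ Q(∛733), so x^2 + x + 1 remains irreducible over Q(∛733) and [Q(∛733, ω) : Q(∛733)] = 2. By the tower law, [Q(∛733, ω) : Q] = 3 · 2 = 6. (In fact Q(∛733, ω) is the splitting field of x^3 - 733 over Q.)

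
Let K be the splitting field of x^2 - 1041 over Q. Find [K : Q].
[K : Q] = 2

f(x) = x^2 - 1041 factors as (x - √1041)(x + √1041). The splitting field is K = Q(√1041). Since 1041 is squarefree and > 1, it is not a perfect square, so x^2 - 1041 is irreducible over Q and [Q(√1041) : Q] = 2. Hence [K : Q] = 2.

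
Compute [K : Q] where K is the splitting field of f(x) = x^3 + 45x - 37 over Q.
[K : Q] = 6

By the rational root test, any rational root of the monic integer polynomial f(x) = x^3 + 45x - 37 must be an integer dividing the constant term -37, i.e. one of ±{1, 37}. Evaluating: f(1) = 9, f(-1) = -83, f(37) = 52281, f(-37) = -52355; none is 0, so f has no rational root and is therefore irreducible over Q (a cubic with no linear factor over a field is irreducible). For an irreducible cubic, the Galois group is A_3 or S_3 according as the discriminant disc(f) = -4a^3 - 27b^2 = -4·(45)^3 - 27·(-37)^2 = -401463 is or is not a square in Q. Here disc(f) = -401463 is not a perfect square in Q, so the Galois group of f over Q is not contained in A_3 and must be all of S_3. The splitting field has degree |S_3| = 6 over Q, so [K : Q] = 6.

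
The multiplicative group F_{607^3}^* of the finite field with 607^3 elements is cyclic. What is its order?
|F_{607^3}^*| = 223648542

F_{607^3} has 607^3 = 223648543 elements; its multiplicative group consists of all nonzero elements, so |F_{607^3}^*| = 223648543 - 1 = 223648542. (It is cyclic since any finite subgroup of the multiplicative group of a field is cyclic.)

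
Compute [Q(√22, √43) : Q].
[Q(√22, √43) : Q] = 4

[Q(√22):Q] = 2 (min poly x^2 - 22, irreducible since 22 is squarefree > 1). For the top step, suppose √43 ∈ Q(√22), say √43 = c + d√22 with c, d ∈ Q. Squaring: 43 = c^2 + 22d^2 + 2cd√22. Since √22 ∉ Q this forces 2cd = 0. If d = 0 then √43 = c ∈ Q, contradicting 43 squarefree > 1. If c = 0 then 43 = 22d^2, so 22·43 = (22d)^2 is a perfect square in Q — but 22·43 = 946 is not a perfect square (since 22 and 43 are distinct squarefree integers). Contradiction. Hence √43 ∉ Q(√22), so x^2 - 43 stays irreducible over Q(√22) and [Q(√22, √43) : Q(√22)] = 2. By the tower law, [Q(√22, √43) : Q] = 2 · 2 = 4.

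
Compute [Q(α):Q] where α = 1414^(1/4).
[Q(α):Q] = 4

α is a root of x^4 - 1414. By Eisenstein's criterion at the prime p = 2 (which divides the constant term 1414 but p^2 = 4 does not, since 1414 is squarefree), x^4 - 1414 is irreducible over Q. Hence [Q(α):Q] = 4.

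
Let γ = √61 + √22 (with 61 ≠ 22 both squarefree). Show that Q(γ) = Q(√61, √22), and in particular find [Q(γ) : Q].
[Q(γ) : Q] = 4 (equivalently, Q(γ) = Q(√61, √22))

Obviously Q(γ) ⊆ Q(√61, √22), and [Q(√61, √22):Q] = 4 (since 61, 22 are distinct squarefree integers > 1 with 1342 not a perfect square). To show equality we compute the minimal polynomial of γ. From γ = √61 + √22: γ^2 = 61 + 2√(1342) + 22 = 83 + 2√(1342), so γ^2 - 83 = 2√(1342); squaring, (γ^2 - 83)^2 = 4·1342, i.e. γ^4 - 166γ^2 + 6889 - 5368 = 0, i.e. γ^4 - 166γ^2 + 1521 = 0. So γ is a root of x^4 - 166x^2 + 1521. This polynomial is irreducible over Q: it has no rational root (each ±√61 ± √22 is irrational), and any factorization into two quadratics over Q would force √(1342) ∈ Q (pairing opposite roots) or √61, √22 ∈ Q (other pairings), all impossible. Hence [Q(γ):Q] = 4 = [Q(√61, √22):Q], so Q(γ) = Q(√61, √22).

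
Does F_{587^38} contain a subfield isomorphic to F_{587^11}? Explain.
No: F_{587^11} is not a subfield of F_{587^38}

F_{p^m} embeds in F_{p^n} iff m | n. Here 11 ∤ 38 (since 38 = 3·11 + 5 with remainder 5 ≠ 0), so F_{587^11} is not a subfield of F_{587^38}. Equivalently: if it were, the tower law would give 11 = [F_{587^11}:F_587] dividing [F_{587^38}:F_587] = 38, contradiction.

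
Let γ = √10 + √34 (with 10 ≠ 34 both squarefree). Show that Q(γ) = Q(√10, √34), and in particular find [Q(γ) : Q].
[Q(γ) : Q] = 4 (equivalently, Q(γ) = Q(√10, √34))

Obviously Q(γ) ⊆ Q(√10, √34), and [Q(√10, √34):Q] = 4 (since 10, 34 are distinct squarefree integers > 1 with 340 not a perfect square). To show equality we compute the minimal polynomial of γ. From γ = √10 + √34: γ^2 = 10 + 2√(340) + 34 = 44 + 2√(340), so γ^2 - 44 = 2√(340); squaring, (γ^2 - 44)^2 = 4·340, i.e. γ^4 - 88γ^2 + 1936 - 1360 = 0, i.e. γ^4 - 88γ^2 + 576 = 0. So γ is a root of x^4 - 88x^2 + 576. This polynomial is irreducible over Q: it has no rational root (each ±√10 ± √34 is irrational), and any factorization into two quadratics over Q would force √(340) ∈ Q (pairing opposite roots) or √10, √34 ∈ Q (other pairings), all impossible. Hence [Q(γ):Q] = 4 = [Q(√10, √34):Q], so Q(γ) = Q(√10, √34).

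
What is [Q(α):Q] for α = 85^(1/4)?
[Q(α):Q] = 4

α is a root of x^4 - 85. By Eisenstein's criterion at the prime p = 5 (which divides the constant term 85 but p^2 = 25 does not, since 85 is squarefree), x^4 - 85 is irreducible over Q. Hence [Q(α):Q] = 4.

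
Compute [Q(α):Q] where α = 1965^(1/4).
[Q(α):Q] = 4

α is a root of x^4 - 1965. By Eisenstein's criterion at the prime p = 3 (which divides the constant term 1965 but p^2 = 9 does not, since 1965 is squarefree), x^4 - 1965 is irreducible over Q. Hence [Q(α):Q] = 4.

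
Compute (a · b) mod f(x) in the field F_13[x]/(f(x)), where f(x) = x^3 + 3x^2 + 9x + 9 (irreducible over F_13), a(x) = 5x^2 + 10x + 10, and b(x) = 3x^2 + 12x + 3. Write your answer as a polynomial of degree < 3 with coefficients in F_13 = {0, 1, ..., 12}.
a · b ≡ 12x^2 + 2 (mod f(x))

Multiply in F_13[x]: a(x)·b(x) = (5x^2 + 10x + 10)·(3x^2 + 12x + 3) = 2x^4 + 12x^3 + 9x^2 + 7x + 4. This has degree ≥ 3, so divide by f(x) over F_13: 2x^4 + 12x^3 + 9x^2 + 7x + 4 = (2x + 6)·(x^3 + 3x^2 + 9x + 9) + (12x^2 + 2). Hence a·b ≡ 12x^2 + 2 (mod f). (F_13[x]/(f) is a field with 13^3 = 2197 elements since f is irreducible of degree 3.)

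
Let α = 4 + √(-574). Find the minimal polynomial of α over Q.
m_α(x) = x^2 - 8x + 590

From α - 4 = √(-574), squaring gives (α - 4)^2 = -574, i.e. α^2 - 8α + 16 = -574, so α^2 - 8α + 590 = 0. The discriminant of x^2 - 8x + 590 is (-8)^2 - 4·(590) = 64 - 2360 = -2296, and 4·(-574) is not a perfect square in Q since -574 is squarefree and ≠ 1. Hence x^2 - 8x + 590 is irreducible over Q and is the minimal polynomial of α.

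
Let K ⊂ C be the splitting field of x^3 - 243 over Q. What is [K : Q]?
[K : Q] = 6

The roots of x^3 - 243 are ∛243, ω∛243, ω^2∛243 where ω = e^(2πi/3) is a primitive cube root of unity, so K = Q(∛243, ω). Now [Q(∛243):Q] = 3 (since 243 is not a perfect cube, x^3 - 243 is irreducible) and [Q(ω):Q] = 2. Both 2 and 3 divide [K:Q], and [K:Q] ≤ 3·2 = 6, so [K:Q] = 6. (Equivalently: Q(∛243) ⊂ R but ω ∉ R, so [K : Q(∛243)] = 2.)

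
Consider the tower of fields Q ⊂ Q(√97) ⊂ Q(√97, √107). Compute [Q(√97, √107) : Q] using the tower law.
[Q(√97, √107) : Q] = 4

[Q(√97):Q] = 2 (min poly x^2 - 97, irreducible since 97 is squarefree > 1). For the top step, suppose √107 ∈ Q(√97), say √107 = c + d√97 with c, d ∈ Q. Squaring: 107 = c^2 + 97d^2 + 2cd√97. Since √97 ∉ Q this forces 2cd = 0. If d = 0 then √107 = c ∈ Q, contradicting 107 squarefree > 1. If c = 0 then 107 = 97d^2, so 97·107 = (97d)^2 is a perfect square in Q — but 97·107 = 10379 is not a perfect square (since 97 and 107 are distinct squarefree integers). Contradiction. Hence √107 ∉ Q(√97), so x^2 - 107 stays irreducible over Q(√97) and [Q(√97, √107) : Q(√97)] = 2. By the tower law, [Q(√97, √107) : Q] = 2 · 2 = 4.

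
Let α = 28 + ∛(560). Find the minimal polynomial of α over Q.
m_α(x) = x^3 - 84x^2 + 2352x - 22512

Set β = α - 28 = ∛(560), so β^3 = 560. Then (α - 28)^3 - 560 = 0, i.e. α is a root of g(x) = (x - 28)^3 - 560 = x^3 - 84x^2 + 2352x - 22512. Since g(x) = h(x - 28) where h(x) = x^3 - 560, and h is irreducible over Q (because 560 is not a perfect cube, so h has no rational root, and a monic cubic with no rational root is irreducible), g is also irreducible (irreducibility is preserved under the substitution x → x - 28). Hence m_α(x) = x^3 - 84x^2 + 2352x - 22512.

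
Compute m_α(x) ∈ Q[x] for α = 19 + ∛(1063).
m_α(x) = x^3 - 57x^2 + 1083x - 7922

Set β = α - 19 = ∛(1063), so β^3 = 1063. Then (α - 19)^3 - 1063 = 0, i.e. α is a root of g(x) = (x - 19)^3 - 1063 = x^3 - 57x^2 + 1083x - 7922. Since g(x) = h(x - 19) where h(x) = x^3 - 1063, and h is irreducible over Q (because 1063 is not a perfect cube, so h has no rational root, and a monic cubic with no rational root is irreducible), g is also irreducible (irreducibility is preserved under the substitution x → x - 19). Hence m_α(x) = x^3 - 57x^2 + 1083x - 7922.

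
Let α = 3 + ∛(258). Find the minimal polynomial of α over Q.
m_α(x) = x^3 - 9x^2 + 27x - 285

Set β = α - 3 = ∛(258), so β^3 = 258. Then (α - 3)^3 - 258 = 0, i.e. α is a root of g(x) = (x - 3)^3 - 258 = x^3 - 9x^2 + 27x - 285. Since g(x) = h(x - 3) where h(x) = x^3 - 258, and h is irreducible over Q (because 258 is not a perfect cube, so h has no rational root, and a monic cubic with no rational root is irreducible), g is also irreducible (irreducibility is preserved under the substitution x → x - 3). Hence m_α(x) = x^3 - 9x^2 + 27x - 285.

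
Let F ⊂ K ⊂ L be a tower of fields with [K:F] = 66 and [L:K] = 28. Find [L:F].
[L:F] = 1848

The tower law says that for any tower of field extensions F ⊂ K ⊂ L with finite degrees, [L:F] = [L:K] · [K:F]. Here this gives [L:F] = 28 · 66 = 1848.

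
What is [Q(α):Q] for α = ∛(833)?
[Q(α):Q] = 3

The minimal polynomial of α is x^3 - 833, irreducible over Q since 833 is not a perfect cube (so x^3 - 833 has no rational root). Hence [Q(α):Q] = deg(m_α) = 3.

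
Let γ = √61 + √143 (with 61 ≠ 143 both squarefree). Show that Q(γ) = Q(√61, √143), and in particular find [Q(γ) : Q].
[Q(γ) : Q] = 4 (equivalently, Q(γ) = Q(√61, √143))

Obviously Q(γ) ⊆ Q(√61, √143), and [Q(√61, √143):Q] = 4 (since 61, 143 are distinct squarefree integers > 1 with 8723 not a perfect square). To show equality we compute the minimal polynomial of γ. From γ = √61 + √143: γ^2 = 61 + 2√(8723) + 143 = 204 + 2√(8723), so γ^2 - 204 = 2√(8723); squaring, (γ^2 - 204)^2 = 4·8723, i.e. γ^4 - 408γ^2 + 41616 - 34892 = 0, i.e. γ^4 - 408γ^2 + 6724 = 0. So γ is a root of x^4 - 408x^2 + 6724. This polynomial is irreducible over Q: it has no rational root (each ±√61 ± √143 is irrational), and any factorization into two quadratics over Q would force √(8723) ∈ Q (pairing opposite roots) or √61, √143 ∈ Q (other pairings), all impossible. Hence [Q(γ):Q] = 4 = [Q(√61, √143):Q], so Q(γ) = Q(√61, √143).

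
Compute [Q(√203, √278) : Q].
[Q(√203, √278) : Q] = 4

[Q(√203):Q] = 2 (min poly x^2 - 203, irreducible since 203 is squarefree > 1). For the top step, suppose √278 ∈ Q(√203), say √278 = c + d√203 with c, d ∈ Q. Squaring: 278 = c^2 + 203d^2 + 2cd√203. Since √203 ∉ Q this forces 2cd = 0. If d = 0 then √278 = c ∈ Q, contradicting 278 squarefree > 1. If c = 0 then 278 = 203d^2, so 203·278 = (203d)^2 is a perfect square in Q — but 203·278 = 56434 is not a perfect square (since 203 and 278 are distinct squarefree integers). Contradiction. Hence √278 ∉ Q(√203), so x^2 - 278 stays irreducible over Q(√203) and [Q(√203, √278) : Q(√203)] = 2. By the tower law, [Q(√203, √278) : Q] = 2 · 2 = 4.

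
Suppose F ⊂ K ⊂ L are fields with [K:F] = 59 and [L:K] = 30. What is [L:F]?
[L:F] = 1770

The tower law says that for any tower of field extensions F ⊂ K ⊂ L with finite degrees, [L:F] = [L:K] · [K:F]. Here this gives [L:F] = 30 · 59 = 1770.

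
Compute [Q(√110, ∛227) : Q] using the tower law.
[Q(√110, ∛227) : Q] = 6

Let L = Q(√110, ∛227). Since Q(√110) ⊂ L and [Q(√110):Q] = 2, the tower law gives 2 | [L:Q]. Likewise Q(∛227) ⊂ L with [Q(∛227):Q] = 3 (because 227 is not a perfect cube), so 3 | [L:Q]. As gcd(2,3) = 1, [L:Q] is divisible by 6. Conversely L is generated over Q by √110 and ∛227, so [L:Q] ≤ 2·3 = 6. Therefore [Q(√110, ∛227) : Q] = 6.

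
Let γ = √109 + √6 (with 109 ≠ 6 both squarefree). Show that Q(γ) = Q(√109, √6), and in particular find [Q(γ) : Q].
[Q(γ) : Q] = 4 (equivalently, Q(γ) = Q(√109, √6))

Obviously Q(γ) ⊆ Q(√109, √6), and [Q(√109, √6):Q] = 4 (since 109, 6 are distinct squarefree integers > 1 with 654 not a perfect square). To show equality we compute the minimal polynomial of γ. From γ = √109 + √6: γ^2 = 109 + 2√(654) + 6 = 115 + 2√(654), so γ^2 - 115 = 2√(654); squaring, (γ^2 - 115)^2 = 4·654, i.e. γ^4 - 230γ^2 + 13225 - 2616 = 0, i.e. γ^4 - 230γ^2 + 10609 = 0. So γ is a root of x^4 - 230x^2 + 10609. This polynomial is irreducible over Q: it has no rational root (each ±√109 ± √6 is irrational), and any factorization into two quadratics over Q would force √(654) ∈ Q (pairing opposite roots) or √109, √6 ∈ Q (other pairings), all impossible. Hence [Q(γ):Q] = 4 = [Q(√109, √6):Q], so Q(γ) = Q(√109, √6).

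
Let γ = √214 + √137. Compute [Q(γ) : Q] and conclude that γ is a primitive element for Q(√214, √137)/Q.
[Q(γ) : Q] = 4 (equivalently, Q(γ) = Q(√214, √137))

Obviously Q(γ) ⊆ Q(√214, √137), and [Q(√214, √137):Q] = 4 (since 214, 137 are distinct squarefree integers > 1 with 29318 not a perfect square). To show equality we compute the minimal polynomial of γ. From γ = √214 + √137: γ^2 = 214 + 2√(29318) + 137 = 351 + 2√(29318), so γ^2 - 351 = 2√(29318); squaring, (γ^2 - 351)^2 = 4·29318, i.e. γ^4 - 702γ^2 + 123201 - 117272 = 0, i.e. γ^4 - 702γ^2 + 5929 = 0. So γ is a root of x^4 - 702x^2 + 5929. This polynomial is irreducible over Q: it has no rational root (each ±√214 ± √137 is irrational), and any factorization into two quadratics over Q would force √(29318) ∈ Q (pairing opposite roots) or √214, √137 ∈ Q (other pairings), all impossible. Hence [Q(γ):Q] = 4 = [Q(√214, √137):Q], so Q(γ) = Q(√214, √137).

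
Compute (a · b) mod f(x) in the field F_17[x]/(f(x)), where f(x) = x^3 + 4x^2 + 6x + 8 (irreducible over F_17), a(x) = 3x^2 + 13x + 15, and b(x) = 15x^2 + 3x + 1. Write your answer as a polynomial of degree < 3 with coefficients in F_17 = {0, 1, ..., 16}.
a · b ≡ 3x^2 + 13x + 10 (mod f(x))

Multiply in F_17[x]: a(x)·b(x) = (3x^2 + 13x + 15)·(15x^2 + 3x + 1) = 11x^4 + 12x^2 + 7x + 15. This has degree ≥ 3, so divide by f(x) over F_17: 11x^4 + 12x^2 + 7x + 15 = (11x + 7)·(x^3 + 4x^2 + 6x + 8) + (3x^2 + 13x + 10). Hence a·b ≡ 3x^2 + 13x + 10 (mod f). (F_17[x]/(f) is a field with 17^3 = 4913 elements since f is irreducible of degree 3.)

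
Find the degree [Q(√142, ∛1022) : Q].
[Q(√142, ∛1022) : Q] = 6

Let L = Q(√142, ∛1022). Since Q(√142) ⊂ L and [Q(√142):Q] = 2, the tower law gives 2 | [L:Q]. Likewise Q(∛1022) ⊂ L with [Q(∛1022):Q] = 3 (because 1022 is not a perfect cube), so 3 | [L:Q]. As gcd(2,3) = 1, [L:Q] is divisible by 6. Conversely L is generated over Q by √142 and ∛1022, so [L:Q] ≤ 2·3 = 6. Therefore [Q(√142, ∛1022) : Q] = 6.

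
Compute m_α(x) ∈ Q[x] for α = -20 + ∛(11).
m_α(x) = x^3 + 60x^2 + 1200x + 7989

Set β = α + 20 = ∛(11), so β^3 = 11. Then (α + 20)^3 - 11 = 0, i.e. α is a root of g(x) = (x + 20)^3 - 11 = x^3 + 60x^2 + 1200x + 7989. Since g(x) = h(x + 20) where h(x) = x^3 - 11, and h is irreducible over Q (because 11 is not a perfect cube, so h has no rational root, and a monic cubic with no rational root is irreducible), g is also irreducible (irreducibility is preserved under the substitution x → x + 20). Hence m_α(x) = x^3 + 60x^2 + 1200x + 7989.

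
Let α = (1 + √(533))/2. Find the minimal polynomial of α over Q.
m_α(x) = x^2 - x - 133

From 2α - 1 = √(533), squaring gives (2α - 1)^2 = 533, i.e. 4α^2 - 4α + 1 = 533, so α^2 - α + (1 - 533)/4 = 0. Since 533 ≡ 1 (mod 4), (1 - 533)/4 = -133 ∈ Z. The polynomial x^2 - x - 133 has discriminant 1 - 4·(-133) = 533, which is not a perfect square in Q (d = 533 is squarefree and ≠ 1), so x^2 - x - 133 is irreducible over Q. It is the minimal polynomial of α.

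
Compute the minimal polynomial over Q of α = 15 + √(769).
m_α(x) = x^2 - 30x - 544

From α - 15 = √(769), squaring gives (α - 15)^2 = 769, i.e. α^2 - 30α + 225 = 769, so α^2 - 30α - 544 = 0. The discriminant of x^2 - 30x - 544 is (-30)^2 - 4·(-544) = 900 + 2176 = 3076, and 4·(769) is not a perfect square in Q since 769 is squarefree and ≠ 1. Hence x^2 - 30x - 544 is irreducible over Q and is the minimal polynomial of α.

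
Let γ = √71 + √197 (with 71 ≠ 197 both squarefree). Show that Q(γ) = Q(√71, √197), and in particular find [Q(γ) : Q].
[Q(γ) : Q] = 4 (equivalently, Q(γ) = Q(√71, √197))

Obviously Q(γ) ⊆ Q(√71, √197), and [Q(√71, √197):Q] = 4 (since 71, 197 are distinct squarefree integers > 1 with 13987 not a perfect square). To show equality we compute the minimal polynomial of γ. From γ = √71 + √197: γ^2 = 71 + 2√(13987) + 197 = 268 + 2√(13987), so γ^2 - 268 = 2√(13987); squaring, (γ^2 - 268)^2 = 4·13987, i.e. γ^4 - 536γ^2 + 71824 - 55948 = 0, i.e. γ^4 - 536γ^2 + 15876 = 0. So γ is a root of x^4 - 536x^2 + 15876. This polynomial is irreducible over Q: it has no rational root (each ±√71 ± √197 is irrational), and any factorization into two quadratics over Q would force √(13987) ∈ Q (pairing opposite roots) or √71, √197 ∈ Q (other pairings), all impossible. Hence [Q(γ):Q] = 4 = [Q(√71, √197):Q], so Q(γ) = Q(√71, √197).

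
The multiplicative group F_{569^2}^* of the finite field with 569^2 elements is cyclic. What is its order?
|F_{569^2}^*| = 323760

F_{569^2} has 569^2 = 323761 elements; its multiplicative group consists of all nonzero elements, so |F_{569^2}^*| = 323761 - 1 = 323760. (It is cyclic since any finite subgroup of the multiplicative group of a field is cyclic.)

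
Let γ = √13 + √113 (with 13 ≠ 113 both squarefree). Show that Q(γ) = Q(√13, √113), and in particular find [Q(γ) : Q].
[Q(γ) : Q] = 4 (equivalently, Q(γ) = Q(√13, √113))

Obviously Q(γ) ⊆ Q(√13, √113), and [Q(√13, √113):Q] = 4 (since 13, 113 are distinct squarefree integers > 1 with 1469 not a perfect square). To show equality we compute the minimal polynomial of γ. From γ = √13 + √113: γ^2 = 13 + 2√(1469) + 113 = 126 + 2√(1469), so γ^2 - 126 = 2√(1469); squaring, (γ^2 - 126)^2 = 4·1469, i.e. γ^4 - 252γ^2 + 15876 - 5876 = 0, i.e. γ^4 - 252γ^2 + 10000 = 0. So γ is a root of x^4 - 252x^2 + 10000. This polynomial is irreducible over Q: it has no rational root (each ±√13 ± √113 is irrational), and any factorization into two quadratics over Q would force √(1469) ∈ Q (pairing opposite roots) or √13, √113 ∈ Q (other pairings), all impossible. Hence [Q(γ):Q] = 4 = [Q(√13, √113):Q], so Q(γ) = Q(√13, √113).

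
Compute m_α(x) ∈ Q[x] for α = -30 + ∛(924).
m_α(x) = x^3 + 90x^2 + 2700x + 26076

Set β = α + 30 = ∛(924), so β^3 = 924. Then (α + 30)^3 - 924 = 0, i.e. α is a root of g(x) = (x + 30)^3 - 924 = x^3 + 90x^2 + 2700x + 26076. Since g(x) = h(x + 30) where h(x) = x^3 - 924, and h is irreducible over Q (because 924 is not a perfect cube, so h has no rational root, and a monic cubic with no rational root is irreducible), g is also irreducible (irreducibility is preserved under the substitution x → x + 30). Hence m_α(x) = x^3 + 90x^2 + 2700x + 26076.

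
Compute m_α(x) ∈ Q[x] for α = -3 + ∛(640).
m_α(x) = x^3 + 9x^2 + 27x - 613

Set β = α + 3 = ∛(640), so β^3 = 640. Then (α + 3)^3 - 640 = 0, i.e. α is a root of g(x) = (x + 3)^3 - 640 = x^3 + 9x^2 + 27x - 613. Since g(x) = h(x + 3) where h(x) = x^3 - 640, and h is irreducible over Q (because 640 is not a perfect cube, so h has no rational root, and a monic cubic with no rational root is irreducible), g is also irreducible (irreducibility is preserved under the substitution x → x + 3). Hence m_α(x) = x^3 + 9x^2 + 27x - 613.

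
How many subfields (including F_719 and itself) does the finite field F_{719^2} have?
F_{719^2} has 2 subfields

The subfields of F_{p^n} are exactly the fields F_{p^d} for d | n (each is the fixed field of the unique index-d subgroup of Gal(F_{p^n}/F_p) ≅ Z/nZ). The divisors of n = 2 are {1, 2}, giving 2 subfields: F_{719^1}, F_{719^2}.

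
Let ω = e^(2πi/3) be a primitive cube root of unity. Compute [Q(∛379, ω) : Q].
[Q(∛379, ω) : Q] = 6

[Q(∛379):Q] = 3 (min poly x^3 - 379, irreducible since 379 is not a perfect cube). [Q(ω):Q] = 2 (min poly x^2 + x + 1). Since Q(∛379) ⊂ R and ω ∉ R, we have ω ∉ Q(∛379), so x^2 + x + 1 remains irreducible over Q(∛379) and [Q(∛379, ω) : Q(∛379)] = 2. By the tower law, [Q(∛379, ω) : Q] = 3 · 2 = 6. (In fact Q(∛379, ω) is the splitting field of x^3 - 379 over Q.)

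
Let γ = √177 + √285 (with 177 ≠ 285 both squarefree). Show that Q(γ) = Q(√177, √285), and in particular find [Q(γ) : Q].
[Q(γ) : Q] = 4 (equivalently, Q(γ) = Q(√177, √285))

Obviously Q(γ) ⊆ Q(√177, √285), and [Q(√177, √285):Q] = 4 (since 177, 285 are distinct squarefree integers > 1 with 50445 not a perfect square). To show equality we compute the minimal polynomial of γ. From γ = √177 + √285: γ^2 = 177 + 2√(50445) + 285 = 462 + 2√(50445), so γ^2 - 462 = 2√(50445); squaring, (γ^2 - 462)^2 = 4·50445, i.e. γ^4 - 924γ^2 + 213444 - 201780 = 0, i.e. γ^4 - 924γ^2 + 11664 = 0. So γ is a root of x^4 - 924x^2 + 11664. This polynomial is irreducible over Q: it has no rational root (each ±√177 ± √285 is irrational), and any factorization into two quadratics over Q would force √(50445) ∈ Q (pairing opposite roots) or √177, √285 ∈ Q (other pairings), all impossible. Hence [Q(γ):Q] = 4 = [Q(√177, √285):Q], so Q(γ) = Q(√177, √285).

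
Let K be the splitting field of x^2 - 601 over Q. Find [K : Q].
[K : Q] = 2

f(x) = x^2 - 601 factors as (x - √601)(x + √601). The splitting field is K = Q(√601). Since 601 is squarefree and > 1, it is not a perfect square, so x^2 - 601 is irreducible over Q and [Q(√601) : Q] = 2. Hence [K : Q] = 2.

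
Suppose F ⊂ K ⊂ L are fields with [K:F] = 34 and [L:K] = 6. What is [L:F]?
[L:F] = 204

The tower law says that for any tower of field extensions F ⊂ K ⊂ L with finite degrees, [L:F] = [L:K] · [K:F]. Here this gives [L:F] = 6 · 34 = 204.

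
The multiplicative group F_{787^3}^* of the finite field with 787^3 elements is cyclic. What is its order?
|F_{787^3}^*| = 487443402

F_{787^3} has 787^3 = 487443403 elements; its multiplicative group consists of all nonzero elements, so |F_{787^3}^*| = 487443403 - 1 = 487443402. (It is cyclic since any finite subgroup of the multiplicative group of a field is cyclic.)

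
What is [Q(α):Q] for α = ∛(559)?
[Q(α):Q] = 3

The minimal polynomial of α is x^3 - 559, irreducible over Q since 559 is not a perfect cube (so x^3 - 559 has no rational root). Hence [Q(α):Q] = deg(m_α) = 3.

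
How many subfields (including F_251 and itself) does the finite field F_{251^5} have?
F_{251^5} has 2 subfields

The subfields of F_{p^n} are exactly the fields F_{p^d} for d | n (each is the fixed field of the unique index-d subgroup of Gal(F_{p^n}/F_p) ≅ Z/nZ). The divisors of n = 5 are {1, 5}, giving 2 subfields: F_{251^1}, F_{251^5}.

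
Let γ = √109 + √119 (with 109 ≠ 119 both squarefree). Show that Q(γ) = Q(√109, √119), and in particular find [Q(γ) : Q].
[Q(γ) : Q] = 4 (equivalently, Q(γ) = Q(√109, √119))

Obviously Q(γ) ⊆ Q(√109, √119), and [Q(√109, √119):Q] = 4 (since 109, 119 are distinct squarefree integers > 1 with 12971 not a perfect square). To show equality we compute the minimal polynomial of γ. From γ = √109 + √119: γ^2 = 109 + 2√(12971) + 119 = 228 + 2√(12971), so γ^2 - 228 = 2√(12971); squaring, (γ^2 - 228)^2 = 4·12971, i.e. γ^4 - 456γ^2 + 51984 - 51884 = 0, i.e. γ^4 - 456γ^2 + 100 = 0. So γ is a root of x^4 - 456x^2 + 100. This polynomial is irreducible over Q: it has no rational root (each ±√109 ± √119 is irrational), and any factorization into two quadratics over Q would force √(12971) ∈ Q (pairing opposite roots) or √109, √119 ∈ Q (other pairings), all impossible. Hence [Q(γ):Q] = 4 = [Q(√109, √119):Q], so Q(γ) = Q(√109, √119).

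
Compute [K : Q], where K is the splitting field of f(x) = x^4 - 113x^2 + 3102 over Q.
[K : Q] = 4

Solving the quadratic in x^2: x^2 = (113 ± √(113^2 - 4·3102))/2 = (113 ± √361)/2 = (113 ± 19)/2, giving x^2 = 47 or x^2 = 66. So f(x) = (x^2 - 47)(x^2 - 66) and the roots of f are ±√47, ±√66. Hence the splitting field is K = Q(√47, √66). Since 47 and 66 are distinct squarefree integers > 1, their product 3102 is not a perfect square, so √66 ∉ Q(√47). By the tower law [K:Q] = [Q(√47,√66):Q(√47)] · [Q(√47):Q] = 2 · 2 = 4.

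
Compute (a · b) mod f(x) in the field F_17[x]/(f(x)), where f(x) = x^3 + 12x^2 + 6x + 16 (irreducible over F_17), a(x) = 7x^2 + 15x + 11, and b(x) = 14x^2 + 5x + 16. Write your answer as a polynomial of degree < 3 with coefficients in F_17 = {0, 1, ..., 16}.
a · b ≡ 11x^2 + 12x + 10 (mod f(x))

Multiply in F_17[x]: a(x)·b(x) = (7x^2 + 15x + 11)·(14x^2 + 5x + 16) = 13x^4 + 7x^3 + x^2 + 6x + 6. This has degree ≥ 3, so divide by f(x) over F_17: 13x^4 + 7x^3 + x^2 + 6x + 6 = (13x + 4)·(x^3 + 12x^2 + 6x + 16) + (11x^2 + 12x + 10). Hence a·b ≡ 11x^2 + 12x + 10 (mod f). (F_17[x]/(f) is a field with 17^3 = 4913 elements since f is irreducible of degree 3.)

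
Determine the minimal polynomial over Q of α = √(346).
m_α(x) = x^2 - 346

α satisfies α^2 - 346 = 0, so x^2 - 346 annihilates α. Since d = 346 is squarefree and ≠ 1, it is not a perfect square in Q, so x^2 - 346 has no rational root and is therefore irreducible over Q (a degree-2 polynomial over a field is irreducible iff it has no root). Hence m_α(x) = x^2 - 346.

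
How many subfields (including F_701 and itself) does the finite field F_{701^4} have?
F_{701^4} has 3 subfields

The subfields of F_{p^n} are exactly the fields F_{p^d} for d | n (each is the fixed field of the unique index-d subgroup of Gal(F_{p^n}/F_p) ≅ Z/nZ). The divisors of n = 4 are {1, 2, 4}, giving 3 subfields: F_{701^1}, F_{701^2}, F_{701^4}.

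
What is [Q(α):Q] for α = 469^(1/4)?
[Q(α):Q] = 4

α is a root of x^4 - 469. By Eisenstein's criterion at the prime p = 7 (which divides the constant term 469 but p^2 = 49 does not, since 469 is squarefree), x^4 - 469 is irreducible over Q. Hence [Q(α):Q] = 4.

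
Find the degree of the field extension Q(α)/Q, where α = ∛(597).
[Q(α):Q] = 3

The minimal polynomial of α is x^3 - 597, irreducible over Q since 597 is not a perfect cube (so x^3 - 597 has no rational root). Hence [Q(α):Q] = deg(m_α) = 3.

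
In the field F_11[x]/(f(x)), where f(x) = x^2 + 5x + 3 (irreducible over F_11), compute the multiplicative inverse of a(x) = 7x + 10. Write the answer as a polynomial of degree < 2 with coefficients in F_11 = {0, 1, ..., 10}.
a(x)^(-1) ≡ 10x + 9 (mod f(x))

Since f is irreducible over F_11, F_11[x]/(f) is a field and a(x) ≠ 0 has an inverse. Apply the extended Euclidean algorithm to f(x) and a(x) in F_11[x]: f(x) = (8x + 5)·a(x) + (8). The last nonzero remainder is the constant 8 = gcd(f, a) in F_11. Back-substituting through the division chain expresses 8 = s(x)·a(x) + t(x)·f(x) with s(x) ≡ 3x + 6 (mod f), so (3x + 6)·a(x) ≡ 8 (mod f). Multiplying by 8^(-1) ≡ 7 in F_11 gives a(x)^(-1) ≡ 7·(3x + 6) ≡ 10x + 9 (mod f). Check: (7x + 10)·(10x + 9) = 4x^2 + 9x + 2 ≡ 1 (mod x^2 + 5x + 3).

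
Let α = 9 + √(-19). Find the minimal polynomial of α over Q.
m_α(x) = x^2 - 18x + 100

From α - 9 = √(-19), squaring gives (α - 9)^2 = -19, i.e. α^2 - 18α + 81 = -19, so α^2 - 18α + 100 = 0. The discriminant of x^2 - 18x + 100 is (-18)^2 - 4·(100) = 324 - 400 = -76, and 4·(-19) is not a perfect square in Q since -19 is squarefree and ≠ 1. Hence x^2 - 18x + 100 is irreducible over Q and is the minimal polynomial of α.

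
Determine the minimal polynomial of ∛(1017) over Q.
m_α(x) = x^3 - 1017

α satisfies α^3 = 1017, so x^3 - 1017 annihilates α. By the rational root test, a rational root p/q (in lowest terms) of x^3 - 1017 would satisfy p^3 = 1017 q^3, forcing q = 1 and p^3 = 1017; but 1017 is not a perfect cube, contradiction. A monic cubic over Q with no rational root is irreducible (any nontrivial factorization would include a linear factor). Hence x^3 - 1017 is the minimal polynomial of α, and in particular [Q(α):Q] = 3.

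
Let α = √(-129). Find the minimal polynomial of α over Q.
m_α(x) = x^2 + 129

α satisfies α^2 + 129 = 0, so x^2 + 129 annihilates α. Since d = -129 is squarefree and ≠ 1, it is not a perfect square in Q, so x^2 + 129 has no rational root and is therefore irreducible over Q (a degree-2 polynomial over a field is irreducible iff it has no root). Hence m_α(x) = x^2 + 129.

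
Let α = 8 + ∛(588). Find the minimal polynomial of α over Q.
m_α(x) = x^3 - 24x^2 + 192x - 1100

Set β = α - 8 = ∛(588), so β^3 = 588. Then (α - 8)^3 - 588 = 0, i.e. α is a root of g(x) = (x - 8)^3 - 588 = x^3 - 24x^2 + 192x - 1100. Since g(x) = h(x - 8) where h(x) = x^3 - 588, and h is irreducible over Q (because 588 is not a perfect cube, so h has no rational root, and a monic cubic with no rational root is irreducible), g is also irreducible (irreducibility is preserved under the substitution x → x - 8). Hence m_α(x) = x^3 - 24x^2 + 192x - 1100.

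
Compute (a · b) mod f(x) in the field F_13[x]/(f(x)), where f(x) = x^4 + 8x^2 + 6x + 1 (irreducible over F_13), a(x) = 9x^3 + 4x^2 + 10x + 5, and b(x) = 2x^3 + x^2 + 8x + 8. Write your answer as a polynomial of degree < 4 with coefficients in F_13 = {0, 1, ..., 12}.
a · b ≡ 10x^3 + 4x^2 + x + 10 (mod f(x))

Multiply in F_13[x]: a(x)·b(x) = (9x^3 + 4x^2 + 10x + 5)·(2x^3 + x^2 + 8x + 8) = 5x^6 + 4x^5 + 5x^4 + 7x^3 + 3x + 1. This has degree ≥ 4, so divide by f(x) over F_13: 5x^6 + 4x^5 + 5x^4 + 7x^3 + 3x + 1 = (5x^2 + 4x + 4)·(x^4 + 8x^2 + 6x + 1) + (10x^3 + 4x^2 + x + 10). Hence a·b ≡ 10x^3 + 4x^2 + x + 10 (mod f). (F_13[x]/(f) is a field with 13^4 = 28561 elements since f is irreducible of degree 4.)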